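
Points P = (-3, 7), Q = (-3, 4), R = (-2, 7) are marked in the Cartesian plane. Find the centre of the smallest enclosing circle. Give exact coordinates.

(-2.5, 5.5)

Side lengths²: PQ² = 9, PR² = 1, QR² = 10.
Since QR² = 10 ≥ 9 + 1 = 10, the angle opposite QR is not acute, so the smallest enclosing circle has QR as diameter.
Centre = midpoint of QR = (-2.5, 5.5), r² = 10/4 = 2.5.
Centre = (-2.5, 5.5).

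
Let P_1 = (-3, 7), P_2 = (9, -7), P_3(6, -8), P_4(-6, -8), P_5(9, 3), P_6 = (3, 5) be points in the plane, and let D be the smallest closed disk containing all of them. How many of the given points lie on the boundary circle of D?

By Welzl's lemma the MEC is supported by two points (diametrically opposite) or three points (on a circumcircle).
The minimum enclosing circle is determined by three boundary points: P_1, P_2, P_4.
Their circumcentre is (41/37, -60/37) with r² = 124865/1369.
The farthest remaining point P_5 is at distance² 114505/1369 ≤ 124865/1369.
The points at distance exactly r from the centre are P_1, P_2, P_4 — 3 points.

3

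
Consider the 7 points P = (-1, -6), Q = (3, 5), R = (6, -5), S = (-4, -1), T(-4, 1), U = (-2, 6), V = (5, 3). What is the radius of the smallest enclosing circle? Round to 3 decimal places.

6.812

A smallest enclosing disk is always determined by at most three of the input points on its boundary.
The minimum enclosing circle is determined by three boundary points: P, R, U.
Their circumcentre is (57/34, 9/34) with r² = 26825/578.
The farthest remaining point S is at distance² 19549/578 ≤ 26825/578.
r = √(26825/578) ≈ 6.812.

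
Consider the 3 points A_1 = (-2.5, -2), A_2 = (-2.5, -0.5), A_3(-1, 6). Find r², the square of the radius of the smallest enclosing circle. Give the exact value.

16.5625

Side lengths²: A_1A_2² = 2.25, A_1A_3² = 66.25, A_2A_3² = 44.5.
Since A_1A_3² = 66.25 ≥ 44.5 + 2.25 = 46.75, the angle opposite A_1A_3 is not acute, so the smallest enclosing circle has A_1A_3 as diameter.
Centre = midpoint of A_1A_3 = (-1.75, 2), r² = 66.25/4 = 16.5625.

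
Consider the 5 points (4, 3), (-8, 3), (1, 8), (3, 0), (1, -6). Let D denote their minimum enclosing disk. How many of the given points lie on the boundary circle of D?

3

By Welzl's lemma the MEC is supported by two points (diametrically opposite) or three points (on a circumcircle).
The minimum enclosing circle is determined by three boundary points: (-8, 3), (1, 8), (1, -6).
Their circumcentre is (-1, 1) with r² = 53.
The farthest remaining point (4, 3) is at distance² 29 ≤ 53.
The points at distance exactly r from the centre are (-8, 3), (1, 8), (1, -6) — 3 points.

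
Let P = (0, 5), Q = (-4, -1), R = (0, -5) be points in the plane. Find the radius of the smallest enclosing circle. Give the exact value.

Side lengths²: PQ² = 52, PR² = 100, QR² = 32.
Since PR² = 100 ≥ 52 + 32 = 84, the angle opposite PR is not acute, so the smallest enclosing circle has PR as diameter.
Centre = midpoint of PR = (0, 0), r² = 100/4 = 25.
r = √25 = 5.

5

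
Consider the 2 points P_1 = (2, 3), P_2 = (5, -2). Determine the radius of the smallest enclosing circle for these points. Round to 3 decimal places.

2.915

The smallest circle enclosing two points has them as diameter endpoints.
Centre = midpoint = (3.5, 0.5); r² = |P_1P_2|²/4 = 34/4 = 8.5.
r = √(8.5) ≈ 2.915.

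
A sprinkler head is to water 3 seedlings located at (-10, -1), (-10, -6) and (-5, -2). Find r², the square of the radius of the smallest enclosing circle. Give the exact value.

Call the three points A, B, C in the order given.
Side lengths²: AB² = 25, AC² = 26, BC² = 41.
Since BC² = 41 < 26 + 25 = 51, the triangle is acute, so the smallest enclosing circle is the circumcircle.
Circumcentre = (-7.9, -3.5), r² = 10.66.

10.66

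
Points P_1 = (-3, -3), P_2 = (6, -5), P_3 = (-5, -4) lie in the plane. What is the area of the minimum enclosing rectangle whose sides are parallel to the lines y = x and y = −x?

60

In coordinates u = x + y, v = x − y the rectangle is axis-aligned; the map (x,y)→(u,v) scales areas by 2.
u-values: -6, 1, -9; range = 1 − (-9) = 10.
v-values: 0, 11, -1; range = 11 − (-1) = 12.
Area = (10 × 12) / 2 = 60.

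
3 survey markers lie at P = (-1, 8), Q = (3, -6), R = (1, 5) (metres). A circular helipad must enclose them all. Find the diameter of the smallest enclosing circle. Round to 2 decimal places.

14.56

Side lengths²: PQ² = 212, PR² = 13, QR² = 125.
Since PQ² = 212 ≥ 125 + 13 = 138, the angle opposite PQ is not acute, so the smallest enclosing circle has PQ as diameter.
Centre = midpoint of PQ = (1, 1), r² = 212/4 = 53.
Diameter = 2r = 2√53 ≈ 14.56.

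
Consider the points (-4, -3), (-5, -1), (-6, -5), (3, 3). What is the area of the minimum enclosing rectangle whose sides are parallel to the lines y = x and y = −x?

In coordinates u = x + y, v = x − y the rectangle is axis-aligned; the map (x,y)→(u,v) scales areas by 2.
u-values: -7, -6, -11, 6; range = 6 − (-11) = 17.
v-values: -1, -4, -1, 0; range = 0 − (-4) = 4.
Area = (17 × 4) / 2 = 34.

34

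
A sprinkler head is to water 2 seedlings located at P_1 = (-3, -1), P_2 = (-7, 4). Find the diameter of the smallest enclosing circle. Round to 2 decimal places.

6.40

The smallest circle enclosing two points has them as diameter endpoints.
Centre = midpoint = (-5, 1.5); r² = |P_1P_2|²/4 = 41/4 = 10.25.
Diameter = 2r = 2√(10.25) ≈ 6.40.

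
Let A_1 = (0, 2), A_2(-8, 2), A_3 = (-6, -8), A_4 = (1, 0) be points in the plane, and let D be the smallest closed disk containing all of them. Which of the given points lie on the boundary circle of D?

A_1, A_2, A_3

By Welzl's lemma the MEC is supported by two points (diametrically opposite) or three points (on a circumcircle).
The minimum enclosing circle is determined by three boundary points: A_1, A_2, A_3.
Their circumcentre is (-4, -2.4) with r² = 35.36.
The farthest remaining point A_4 is at distance² 30.76 ≤ 35.36.
The points at distance exactly r from the centre are A_1, A_2, A_3 — 3 points.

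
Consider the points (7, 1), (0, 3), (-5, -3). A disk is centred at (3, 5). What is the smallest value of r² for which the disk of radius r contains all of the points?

The required radius is the distance from (3, 5) to the farthest point.
Squared distances: 32, 13, 128.
Maximum is 128, attained at (-5, -3).

128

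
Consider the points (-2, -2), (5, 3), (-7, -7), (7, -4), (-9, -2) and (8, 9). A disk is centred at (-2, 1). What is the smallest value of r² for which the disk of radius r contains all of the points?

The required radius is the distance from (-2, 1) to the farthest point.
Squared distances: 9, 53, 89, 106, 58, 164.
Maximum is 164, attained at (8, 9).

164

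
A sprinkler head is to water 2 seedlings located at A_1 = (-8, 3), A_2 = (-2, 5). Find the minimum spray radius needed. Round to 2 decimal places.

The smallest circle enclosing two points has them as diameter endpoints.
Centre = midpoint = (-5, 4); r² = |A_1A_2|²/4 = 40/4 = 10.
r = √10 ≈ 3.16.

3.16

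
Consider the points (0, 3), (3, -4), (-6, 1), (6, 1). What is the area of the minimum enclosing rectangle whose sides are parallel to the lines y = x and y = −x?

84

In coordinates u = x + y, v = x − y the rectangle is axis-aligned; the map (x,y)→(u,v) scales areas by 2.
u-values: 3, -1, -5, 7; range = 7 − (-5) = 12.
v-values: -3, 7, -7, 5; range = 7 − (-7) = 14.
Area = (12 × 14) / 2 = 84.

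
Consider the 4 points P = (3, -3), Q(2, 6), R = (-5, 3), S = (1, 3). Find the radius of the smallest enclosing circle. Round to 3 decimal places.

The minimum enclosing circle of a finite set is fixed by two of the points (as a diameter) or three (as a circumcircle).
The minimum enclosing circle is determined by three boundary points: P, Q, R.
Their circumcentre is (-1/11, 40/33) with r² = 29725/1089.
The farthest remaining point S is at distance² 4777/1089 ≤ 29725/1089.
r = √(29725/1089) ≈ 5.225.

5.225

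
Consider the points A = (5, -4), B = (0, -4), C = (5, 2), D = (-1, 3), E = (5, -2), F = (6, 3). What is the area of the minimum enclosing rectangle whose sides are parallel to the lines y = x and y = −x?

84.5

In coordinates u = x + y, v = x − y the rectangle is axis-aligned; the map (x,y)→(u,v) scales areas by 2.
u-values: 1, -4, 7, 2, 3, 9; range = 9 − (-4) = 13.
v-values: 9, 4, 3, -4, 7, 3; range = 9 − (-4) = 13.
Area = (13 × 13) / 2 = 84.5.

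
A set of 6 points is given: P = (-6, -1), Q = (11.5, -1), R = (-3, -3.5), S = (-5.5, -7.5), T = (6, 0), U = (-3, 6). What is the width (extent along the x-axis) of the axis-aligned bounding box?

max x = 11.5, min x = -6, so width = 17.5.

17.5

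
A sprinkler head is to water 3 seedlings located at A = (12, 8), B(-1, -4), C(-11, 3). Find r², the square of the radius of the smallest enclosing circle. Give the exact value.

Side lengths²: AB² = 313, AC² = 554, BC² = 149.
Since AC² = 554 ≥ 313 + 149 = 462, the angle opposite AC is not acute, so the smallest enclosing circle has AC as diameter.
Centre = midpoint of AC = (0.5, 5.5), r² = 554/4 = 138.5.

138.5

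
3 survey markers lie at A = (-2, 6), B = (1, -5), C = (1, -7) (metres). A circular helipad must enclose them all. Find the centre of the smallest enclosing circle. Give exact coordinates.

(-0.5, -0.5)

Side lengths²: AB² = 130, AC² = 178, BC² = 4.
Since AC² = 178 ≥ 130 + 4 = 134, the angle opposite AC is not acute, so the smallest enclosing circle has AC as diameter.
Centre = midpoint of AC = (-0.5, -0.5), r² = 178/4 = 44.5.
Centre = (-0.5, -0.5).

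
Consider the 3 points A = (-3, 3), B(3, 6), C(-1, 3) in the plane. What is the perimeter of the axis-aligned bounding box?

18

Width = max x − min x = 3 − (-3) = 6.
Height = max y − min y = 6 − 3 = 3.
Perimeter = 2(6 + 3) = 18.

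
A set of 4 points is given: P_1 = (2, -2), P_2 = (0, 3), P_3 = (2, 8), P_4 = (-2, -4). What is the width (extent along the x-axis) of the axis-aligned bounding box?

4

max x = 2, min x = -2, so width = 4.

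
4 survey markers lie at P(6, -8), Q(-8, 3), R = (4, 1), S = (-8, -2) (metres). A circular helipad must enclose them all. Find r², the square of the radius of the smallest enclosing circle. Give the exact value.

79.25

The minimum enclosing circle of a finite set is fixed by two of the points (as a diameter) or three (as a circumcircle).
The farthest pair is P–Q with squared distance 317. The circle on this segment as diameter has centre (-1, -2.5) and r² = 317/4 = 79.25.
Check R: distance² to centre = 37.25 ≤ 79.25, so it lies inside.
All remaining points lie in this disk, and no smaller disk contains both endpoints, so this is the minimum enclosing circle.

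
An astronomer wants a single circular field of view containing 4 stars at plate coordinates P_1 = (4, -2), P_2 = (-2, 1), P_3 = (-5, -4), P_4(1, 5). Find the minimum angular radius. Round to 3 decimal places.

A smallest enclosing disk is always determined by at most three of the input points on its boundary.
The minimum enclosing circle is determined by three boundary points: P_1, P_3, P_4.
Their circumcentre is (-53/46, -3/46) with r² = 32045/1058.
The farthest remaining point P_2 is at distance² 1961/1058 ≤ 32045/1058.
r = √(32045/1058) ≈ 5.503.

5.503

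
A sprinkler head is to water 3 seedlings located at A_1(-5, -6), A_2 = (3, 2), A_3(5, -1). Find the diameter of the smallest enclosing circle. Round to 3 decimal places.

Side lengths²: A_1A_2² = 128, A_1A_3² = 125, A_2A_3² = 13.
Since A_1A_2² = 128 < 125 + 13 = 138, the triangle is acute, so the smallest enclosing circle is the circumcircle.
Circumcentre = (-0.5, -2.5), r² = 32.5.
Diameter = 2r = 2√(32.5) ≈ 11.402.

11.402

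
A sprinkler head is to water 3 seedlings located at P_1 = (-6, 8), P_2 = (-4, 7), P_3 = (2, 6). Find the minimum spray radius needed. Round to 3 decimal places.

4.123

Side lengths²: P_1P_2² = 5, P_1P_3² = 68, P_2P_3² = 37.
Since P_1P_3² = 68 ≥ 37 + 5 = 42, the angle opposite P_1P_3 is not acute, so the smallest enclosing circle has P_1P_3 as diameter.
Centre = midpoint of P_1P_3 = (-2, 7), r² = 68/4 = 17.
r = √17 ≈ 4.123.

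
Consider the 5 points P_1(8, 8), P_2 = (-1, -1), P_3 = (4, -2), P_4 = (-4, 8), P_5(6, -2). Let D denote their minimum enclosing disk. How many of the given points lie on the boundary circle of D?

3

A smallest enclosing disk is always determined by at most three of the input points on its boundary.
The minimum enclosing circle is determined by three boundary points: P_1, P_4, P_5.
Their circumcentre is (2, 4) with r² = 52.
The farthest remaining point P_3 is at distance² 40 ≤ 52.
The points at distance exactly r from the centre are P_1, P_4, P_5 — 3 points.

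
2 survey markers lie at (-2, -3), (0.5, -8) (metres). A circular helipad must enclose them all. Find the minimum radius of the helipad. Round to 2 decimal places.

2.80

The smallest circle enclosing two points has them as diameter endpoints.
Centre = midpoint = (-0.75, -5.5); r² = |(-2, -3)−(0.5, -8)|²/4 = 31.25/4 = 7.8125.
r = √(7.8125) ≈ 2.80.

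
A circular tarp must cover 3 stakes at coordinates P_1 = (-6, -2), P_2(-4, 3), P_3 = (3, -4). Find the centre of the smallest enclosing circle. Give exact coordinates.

Side lengths²: P_1P_2² = 29, P_1P_3² = 85, P_2P_3² = 98.
Since P_2P_3² = 98 < 85 + 29 = 114, the triangle is acute, so the smallest enclosing circle is the circumcircle.
Circumcentre = (-15/14, -15/14), r² = 2465/98.
Centre = (-15/14, -15/14).

(-15/14, -15/14)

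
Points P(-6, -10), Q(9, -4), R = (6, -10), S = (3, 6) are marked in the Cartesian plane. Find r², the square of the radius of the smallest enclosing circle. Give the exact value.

A smallest enclosing disk is always determined by at most three of the input points on its boundary.
The minimum enclosing circle is determined by three boundary points: P, R, S.
Their circumcentre is (0, -2.84375) with r² = 87.2119140625.
The farthest remaining point Q is at distance² 82.3369140625 ≤ 87.2119140625.

87.2119140625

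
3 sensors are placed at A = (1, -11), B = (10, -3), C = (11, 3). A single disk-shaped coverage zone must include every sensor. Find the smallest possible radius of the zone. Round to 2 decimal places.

8.60

Side lengths²: AB² = 145, AC² = 296, BC² = 37.
Since AC² = 296 ≥ 145 + 37 = 182, the angle opposite AC is not acute, so the smallest enclosing circle has AC as diameter.
Centre = midpoint of AC = (6, -4), r² = 296/4 = 74.
r = √74 ≈ 8.60.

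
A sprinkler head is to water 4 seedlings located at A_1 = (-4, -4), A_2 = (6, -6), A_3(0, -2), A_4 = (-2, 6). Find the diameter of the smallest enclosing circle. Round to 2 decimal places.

A smallest enclosing disk is always determined by at most three of the input points on its boundary.
The farthest pair is A_2–A_4 with squared distance 208. The circle on this segment as diameter has centre (2, 0) and r² = 208/4 = 52.
Check A_1: distance² to centre = 52 ≤ 52, so it lies inside.
All remaining points lie in this disk, and no smaller disk contains both endpoints, so this is the minimum enclosing circle.
Diameter = 2r = 2√52 ≈ 14.42.

14.42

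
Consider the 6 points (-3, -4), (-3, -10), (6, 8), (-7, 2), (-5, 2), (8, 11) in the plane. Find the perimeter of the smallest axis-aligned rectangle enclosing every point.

Width = max x − min x = 8 − (-7) = 15.
Height = max y − min y = 11 − (-10) = 21.
Perimeter = 2(15 + 21) = 72.

72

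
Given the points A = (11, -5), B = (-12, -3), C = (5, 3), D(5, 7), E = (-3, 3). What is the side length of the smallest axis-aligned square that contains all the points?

The bounding box has width 23 and height 12.
An axis-aligned square enclosing the set must have side ≥ max(width, height).
So the minimum side is max(23, 12) = 23.

23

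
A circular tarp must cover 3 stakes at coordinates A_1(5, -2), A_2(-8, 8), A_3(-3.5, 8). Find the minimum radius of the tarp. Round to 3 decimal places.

8.201

Side lengths²: A_1A_2² = 269, A_1A_3² = 172.25, A_2A_3² = 20.25.
Since A_1A_2² = 269 ≥ 172.25 + 20.25 = 192.5, the angle opposite A_1A_2 is not acute, so the smallest enclosing circle has A_1A_2 as diameter.
Centre = midpoint of A_1A_2 = (-1.5, 3), r² = 269/4 = 67.25.
r = √(67.25) ≈ 8.201.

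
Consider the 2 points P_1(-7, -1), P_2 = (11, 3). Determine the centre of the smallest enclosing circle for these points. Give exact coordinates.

The smallest circle enclosing two points has them as diameter endpoints.
Centre = midpoint = (2, 1); r² = |P_1P_2|²/4 = 340/4 = 85.
Centre = (2, 1).

(2, 1)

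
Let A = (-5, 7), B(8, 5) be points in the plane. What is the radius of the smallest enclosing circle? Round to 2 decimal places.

The smallest circle enclosing two points has them as diameter endpoints.
Centre = midpoint = (1.5, 6); r² = |AB|²/4 = 173/4 = 43.25.
r = √(43.25) ≈ 6.58.

6.58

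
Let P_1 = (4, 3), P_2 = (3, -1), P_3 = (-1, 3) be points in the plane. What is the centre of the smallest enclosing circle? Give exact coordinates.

(1.5, 1.5)

Side lengths²: P_1P_2² = 17, P_1P_3² = 25, P_2P_3² = 32.
Since P_2P_3² = 32 < 25 + 17 = 42, the triangle is acute, so the smallest enclosing circle is the circumcircle.
Circumcentre = (1.5, 1.5), r² = 8.5.
Centre = (1.5, 1.5).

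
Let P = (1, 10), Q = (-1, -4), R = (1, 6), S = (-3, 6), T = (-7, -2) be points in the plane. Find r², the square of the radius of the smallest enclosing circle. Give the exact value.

The minimum enclosing circle is determined by three boundary points: P, Q, T.
Their circumcentre is (-21/11, 36/11) with r² = 6500/121.
The farthest remaining point R is at distance² 1924/121 ≤ 6500/121.

6500/121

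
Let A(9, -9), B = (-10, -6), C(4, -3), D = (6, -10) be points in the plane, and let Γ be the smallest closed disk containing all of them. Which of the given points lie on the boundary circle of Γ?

A, B

The minimum enclosing circle of a finite set is fixed by two of the points (as a diameter) or three (as a circumcircle).
The farthest pair is A–B with squared distance 370. The circle on this segment as diameter has centre (-0.5, -7.5) and r² = 370/4 = 92.5.
Check C: distance² to centre = 40.5 ≤ 92.5, so it lies inside.
All remaining points lie in this disk, and no smaller disk contains both endpoints, so this is the minimum enclosing circle.
The points at distance exactly r from the centre are A, B — 2 points.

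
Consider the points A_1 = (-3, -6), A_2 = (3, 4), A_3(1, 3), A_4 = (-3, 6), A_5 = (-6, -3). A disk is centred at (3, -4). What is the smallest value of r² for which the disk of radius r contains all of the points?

136

The required radius is the distance from (3, -4) to the farthest point.
Squared distances: 40, 64, 53, 136, 82.
Maximum is 136, attained at A_4.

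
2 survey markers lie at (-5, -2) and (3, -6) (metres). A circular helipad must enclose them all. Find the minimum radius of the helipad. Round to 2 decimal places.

4.47

The smallest circle enclosing two points has them as diameter endpoints.
Centre = midpoint = (-1, -4); r² = |(-5, -2)−(3, -6)|²/4 = 80/4 = 20.
r = √20 ≈ 4.47.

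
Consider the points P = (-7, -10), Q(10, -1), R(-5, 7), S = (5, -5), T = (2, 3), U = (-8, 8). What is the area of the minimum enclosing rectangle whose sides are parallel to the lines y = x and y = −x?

In coordinates u = x + y, v = x − y the rectangle is axis-aligned; the map (x,y)→(u,v) scales areas by 2.
u-values: -17, 9, 2, 0, 5, 0; range = 9 − (-17) = 26.
v-values: 3, 11, -12, 10, -1, -16; range = 11 − (-16) = 27.
Area = (26 × 27) / 2 = 351.

351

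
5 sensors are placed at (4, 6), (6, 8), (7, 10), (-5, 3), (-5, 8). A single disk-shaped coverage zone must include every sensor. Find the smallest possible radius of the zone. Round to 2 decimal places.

6.95

A smallest enclosing disk is always determined by at most three of the input points on its boundary.
The farthest pair is (7, 10)–(-5, 3) with squared distance 193. The circle on this segment as diameter has centre (1, 6.5) and r² = 193/4 = 48.25.
Check (4, 6): distance² to centre = 9.25 ≤ 48.25, so it lies inside.
All remaining points lie in this disk, and no smaller disk contains both endpoints, so this is the minimum enclosing circle.
r = √(48.25) ≈ 6.95.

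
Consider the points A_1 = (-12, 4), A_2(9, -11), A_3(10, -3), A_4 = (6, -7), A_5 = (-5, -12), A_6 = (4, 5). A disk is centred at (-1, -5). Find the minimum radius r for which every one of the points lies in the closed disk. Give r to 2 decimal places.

The required radius is the distance from (-1, -5) to the farthest point.
Squared distances: 202, 136, 125, 53, 65, 125.
Maximum is 202, attained at A_1.
r = √202 ≈ 14.21.

14.21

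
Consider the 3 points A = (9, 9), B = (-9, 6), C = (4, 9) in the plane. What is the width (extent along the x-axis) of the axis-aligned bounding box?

18

max x = 9, min x = -9, so width = 18.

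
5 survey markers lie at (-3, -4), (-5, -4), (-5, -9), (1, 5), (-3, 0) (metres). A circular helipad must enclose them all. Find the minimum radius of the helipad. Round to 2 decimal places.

A smallest enclosing disk is always determined by at most three of the input points on its boundary.
The farthest pair is (-5, -9)–(1, 5) with squared distance 232. The circle on this segment as diameter has centre (-2, -2) and r² = 232/4 = 58.
Check (-3, -4): distance² to centre = 5 ≤ 58, so it lies inside.
All remaining points lie in this disk, and no smaller disk contains both endpoints, so this is the minimum enclosing circle.
r = √58 ≈ 7.62.

7.62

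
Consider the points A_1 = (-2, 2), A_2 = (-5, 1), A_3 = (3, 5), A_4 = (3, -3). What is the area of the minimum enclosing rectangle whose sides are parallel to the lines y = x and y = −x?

72

In coordinates u = x + y, v = x − y the rectangle is axis-aligned; the map (x,y)→(u,v) scales areas by 2.
u-values: 0, -4, 8, 0; range = 8 − (-4) = 12.
v-values: -4, -6, -2, 6; range = 6 − (-6) = 12.
Area = (12 × 12) / 2 = 72.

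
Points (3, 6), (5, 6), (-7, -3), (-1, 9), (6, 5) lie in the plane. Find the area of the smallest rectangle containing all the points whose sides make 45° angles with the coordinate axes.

In coordinates u = x + y, v = x − y the rectangle is axis-aligned; the map (x,y)→(u,v) scales areas by 2.
u-values: 9, 11, -10, 8, 11; range = 11 − (-10) = 21.
v-values: -3, -1, -4, -10, 1; range = 1 − (-10) = 11.
Area = (21 × 11) / 2 = 115.5.

115.5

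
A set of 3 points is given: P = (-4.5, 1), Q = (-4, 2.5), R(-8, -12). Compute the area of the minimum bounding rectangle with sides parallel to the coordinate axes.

x ranges over [-8, -4], width 4.
y ranges over [-12, 2.5], height 14.5.
Area = 4 × 14.5 = 58.

58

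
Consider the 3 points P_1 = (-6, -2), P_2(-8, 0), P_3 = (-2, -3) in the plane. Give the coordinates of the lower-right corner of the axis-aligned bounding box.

(-2, -3)

x-range [-8, -2], y-range [-3, 0].
The lower-right corner is (-2, -3).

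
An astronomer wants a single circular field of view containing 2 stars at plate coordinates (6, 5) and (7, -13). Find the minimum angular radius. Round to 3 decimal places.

The smallest circle enclosing two points has them as diameter endpoints.
Centre = midpoint = (6.5, -4); r² = |(6, 5)−(7, -13)|²/4 = 325/4 = 81.25.
r = √(81.25) ≈ 9.014.

9.014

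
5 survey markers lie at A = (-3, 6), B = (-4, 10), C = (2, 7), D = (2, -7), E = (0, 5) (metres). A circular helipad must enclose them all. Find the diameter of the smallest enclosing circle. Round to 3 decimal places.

By Welzl's lemma the MEC is supported by two points (diametrically opposite) or three points (on a circumcircle).
The farthest pair is B–D with squared distance 325. The circle on this segment as diameter has centre (-1, 1.5) and r² = 325/4 = 81.25.
Check A: distance² to centre = 24.25 ≤ 81.25, so it lies inside.
All remaining points lie in this disk, and no smaller disk contains both endpoints, so this is the minimum enclosing circle.
Diameter = 2r = 2√(81.25) ≈ 18.028.

18.028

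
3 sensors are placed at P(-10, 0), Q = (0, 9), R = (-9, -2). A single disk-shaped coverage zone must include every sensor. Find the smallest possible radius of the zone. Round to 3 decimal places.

Side lengths²: PQ² = 181, PR² = 5, QR² = 202.
Since QR² = 202 ≥ 181 + 5 = 186, the angle opposite QR is not acute, so the smallest enclosing circle has QR as diameter.
Centre = midpoint of QR = (-4.5, 3.5), r² = 202/4 = 50.5.
r = √(50.5) ≈ 7.106.

7.106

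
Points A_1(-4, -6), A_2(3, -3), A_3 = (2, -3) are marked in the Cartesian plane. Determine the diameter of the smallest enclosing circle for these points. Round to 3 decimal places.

7.616

Side lengths²: A_1A_2² = 58, A_1A_3² = 45, A_2A_3² = 1.
Since A_1A_2² = 58 ≥ 45 + 1 = 46, the angle opposite A_1A_2 is not acute, so the smallest enclosing circle has A_1A_2 as diameter.
Centre = midpoint of A_1A_2 = (-0.5, -4.5), r² = 58/4 = 14.5.
Diameter = 2r = 2√(14.5) ≈ 7.616.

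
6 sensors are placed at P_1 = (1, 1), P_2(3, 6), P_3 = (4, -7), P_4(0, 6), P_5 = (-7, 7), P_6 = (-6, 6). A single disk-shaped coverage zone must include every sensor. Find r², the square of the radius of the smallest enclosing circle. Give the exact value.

By Welzl's lemma the MEC is supported by two points (diametrically opposite) or three points (on a circumcircle).
The farthest pair is P_3–P_5 with squared distance 317. The circle on this segment as diameter has centre (-1.5, 0) and r² = 317/4 = 79.25.
Check P_1: distance² to centre = 7.25 ≤ 79.25, so it lies inside.
All remaining points lie in this disk, and no smaller disk contains both endpoints, so this is the minimum enclosing circle.

79.25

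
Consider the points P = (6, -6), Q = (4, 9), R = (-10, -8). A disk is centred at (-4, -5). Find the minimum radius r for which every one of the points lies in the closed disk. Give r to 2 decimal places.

The required radius is the distance from (-4, -5) to the farthest point.
Squared distances: 101, 260, 45.
Maximum is 260, attained at Q.
r = √260 ≈ 16.12.

16.12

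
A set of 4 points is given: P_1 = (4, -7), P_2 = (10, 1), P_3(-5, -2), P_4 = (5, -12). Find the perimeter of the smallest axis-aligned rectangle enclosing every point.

Width = max x − min x = 10 − (-5) = 15.
Height = max y − min y = 1 − (-12) = 13.
Perimeter = 2(15 + 13) = 56.

56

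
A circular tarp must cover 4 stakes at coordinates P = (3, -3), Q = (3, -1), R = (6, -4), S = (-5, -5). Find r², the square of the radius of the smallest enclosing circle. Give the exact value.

The minimum enclosing circle of a finite set is fixed by two of the points (as a diameter) or three (as a circumcircle).
The farthest pair is R–S with squared distance 122. The circle on this segment as diameter has centre (0.5, -4.5) and r² = 122/4 = 30.5.
Check P: distance² to centre = 8.5 ≤ 30.5, so it lies inside.
All remaining points lie in this disk, and no smaller disk contains both endpoints, so this is the minimum enclosing circle.

30.5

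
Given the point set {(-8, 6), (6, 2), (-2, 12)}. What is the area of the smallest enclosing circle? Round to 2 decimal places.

Call the three points A, B, C in the order given.
Side lengths²: AB² = 212, AC² = 72, BC² = 164.
Since AB² = 212 < 164 + 72 = 236, the triangle is acute, so the smallest enclosing circle is the circumcircle.
Circumcentre = (-7/9, 43/9), r² = 4346/81.
Area = π·r² = π·4346/81 ≈ 168.56.

168.56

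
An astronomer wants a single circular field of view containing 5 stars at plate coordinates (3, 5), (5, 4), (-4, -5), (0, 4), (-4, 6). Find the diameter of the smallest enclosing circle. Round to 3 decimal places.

13.038

By Welzl's lemma the MEC is supported by two points (diametrically opposite) or three points (on a circumcircle).
The minimum enclosing circle is determined by three boundary points: (5, 4), (-4, -5), (-4, 6).
Their circumcentre is (-0.5, 0.5) with r² = 42.5.
The farthest remaining point (3, 5) is at distance² 32.5 ≤ 42.5.
Diameter = 2r = 2√(42.5) ≈ 13.038.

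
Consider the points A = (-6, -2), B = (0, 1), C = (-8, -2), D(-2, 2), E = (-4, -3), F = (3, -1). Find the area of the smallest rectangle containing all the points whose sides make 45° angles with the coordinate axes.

60

In coordinates u = x + y, v = x − y the rectangle is axis-aligned; the map (x,y)→(u,v) scales areas by 2.
u-values: -8, 1, -10, 0, -7, 2; range = 2 − (-10) = 12.
v-values: -4, -1, -6, -4, -1, 4; range = 4 − (-6) = 10.
Area = (12 × 10) / 2 = 60.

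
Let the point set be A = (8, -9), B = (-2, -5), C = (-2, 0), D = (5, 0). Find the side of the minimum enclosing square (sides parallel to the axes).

10

The bounding box has width 10 and height 9.
An axis-aligned square enclosing the set must have side ≥ max(width, height).
So the minimum side is max(10, 9) = 10.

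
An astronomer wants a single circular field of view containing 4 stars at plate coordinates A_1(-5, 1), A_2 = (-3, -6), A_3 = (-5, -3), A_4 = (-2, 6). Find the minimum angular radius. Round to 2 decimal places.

By Welzl's lemma the MEC is supported by two points (diametrically opposite) or three points (on a circumcircle).
The farthest pair is A_2–A_4 with squared distance 145. The circle on this segment as diameter has centre (-2.5, 0) and r² = 145/4 = 36.25.
Check A_1: distance² to centre = 7.25 ≤ 36.25, so it lies inside.
All remaining points lie in this disk, and no smaller disk contains both endpoints, so this is the minimum enclosing circle.
r = √(36.25) ≈ 6.02.

6.02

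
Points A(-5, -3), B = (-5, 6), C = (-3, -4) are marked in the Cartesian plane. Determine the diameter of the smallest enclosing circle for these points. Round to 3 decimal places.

10.198

Side lengths²: AB² = 81, AC² = 5, BC² = 104.
Since BC² = 104 ≥ 81 + 5 = 86, the angle opposite BC is not acute, so the smallest enclosing circle has BC as diameter.
Centre = midpoint of BC = (-4, 1), r² = 104/4 = 26.
Diameter = 2r = 2√26 ≈ 10.198.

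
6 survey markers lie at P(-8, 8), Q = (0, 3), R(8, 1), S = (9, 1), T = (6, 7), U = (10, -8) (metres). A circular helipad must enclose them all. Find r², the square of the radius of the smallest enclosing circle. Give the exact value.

145

By Welzl's lemma the MEC is supported by two points (diametrically opposite) or three points (on a circumcircle).
The farthest pair is P–U with squared distance 580. The circle on this segment as diameter has centre (1, 0) and r² = 580/4 = 145.
Check Q: distance² to centre = 10 ≤ 145, so it lies inside.
All remaining points lie in this disk, and no smaller disk contains both endpoints, so this is the minimum enclosing circle.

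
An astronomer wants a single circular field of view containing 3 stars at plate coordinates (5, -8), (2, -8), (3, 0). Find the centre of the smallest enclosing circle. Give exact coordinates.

(3.5, -4.125)

Call the three points A, B, C in the order given.
Side lengths²: AB² = 9, AC² = 68, BC² = 65.
Since AC² = 68 < 65 + 9 = 74, the triangle is acute, so the smallest enclosing circle is the circumcircle.
Circumcentre = (3.5, -4.125), r² = 17.265625.
Centre = (3.5, -4.125).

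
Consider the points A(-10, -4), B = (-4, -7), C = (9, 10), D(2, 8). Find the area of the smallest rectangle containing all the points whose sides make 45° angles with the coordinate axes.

In coordinates u = x + y, v = x − y the rectangle is axis-aligned; the map (x,y)→(u,v) scales areas by 2.
u-values: -14, -11, 19, 10; range = 19 − (-14) = 33.
v-values: -6, 3, -1, -6; range = 3 − (-6) = 9.
Area = (33 × 9) / 2 = 148.5.

148.5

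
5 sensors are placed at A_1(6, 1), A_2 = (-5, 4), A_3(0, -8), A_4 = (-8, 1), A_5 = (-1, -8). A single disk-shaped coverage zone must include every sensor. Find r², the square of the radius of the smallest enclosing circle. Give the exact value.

1885/36

The minimum enclosing circle of a finite set is fixed by two of the points (as a diameter) or three (as a circumcircle).
The minimum enclosing circle is determined by three boundary points: A_1, A_3, A_4.
Their circumcentre is (-1, -5/6) with r² = 1885/36.
The farthest remaining point A_5 is at distance² 1849/36 ≤ 1885/36.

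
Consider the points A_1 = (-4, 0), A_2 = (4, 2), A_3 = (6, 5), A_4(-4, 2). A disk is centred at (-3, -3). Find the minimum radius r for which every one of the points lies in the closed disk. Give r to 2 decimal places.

The required radius is the distance from (-3, -3) to the farthest point.
Squared distances: 10, 74, 145, 26.
Maximum is 145, attained at A_3.
r = √145 ≈ 12.04.

12.04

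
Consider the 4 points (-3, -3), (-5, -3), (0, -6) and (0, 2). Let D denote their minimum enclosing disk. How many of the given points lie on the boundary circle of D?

A smallest enclosing disk is always determined by at most three of the input points on its boundary.
The minimum enclosing circle is determined by three boundary points: (-5, -3), (0, -6), (0, 2).
Their circumcentre is (-1, -2) with r² = 17.
The farthest remaining point (-3, -3) is at distance² 5 ≤ 17.
The points at distance exactly r from the centre are (-5, -3), (0, -6), (0, 2) — 3 points.

3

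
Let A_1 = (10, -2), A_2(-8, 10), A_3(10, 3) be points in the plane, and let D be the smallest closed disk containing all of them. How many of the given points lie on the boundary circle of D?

Side lengths²: A_1A_2² = 468, A_1A_3² = 25, A_2A_3² = 373.
Since A_1A_2² = 468 ≥ 373 + 25 = 398, the angle opposite A_1A_2 is not acute, so the smallest enclosing circle has A_1A_2 as diameter.
Centre = midpoint of A_1A_2 = (1, 4), r² = 468/4 = 117.
The points at distance exactly r from the centre are A_1, A_2 — 2 points.

2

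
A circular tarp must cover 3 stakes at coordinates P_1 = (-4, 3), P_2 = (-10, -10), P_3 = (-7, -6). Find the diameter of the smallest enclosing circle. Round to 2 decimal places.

14.32

Side lengths²: P_1P_2² = 205, P_1P_3² = 90, P_2P_3² = 25.
Since P_1P_2² = 205 ≥ 90 + 25 = 115, the angle opposite P_1P_2 is not acute, so the smallest enclosing circle has P_1P_2 as diameter.
Centre = midpoint of P_1P_2 = (-7, -3.5), r² = 205/4 = 51.25.
Diameter = 2r = 2√(51.25) ≈ 14.32.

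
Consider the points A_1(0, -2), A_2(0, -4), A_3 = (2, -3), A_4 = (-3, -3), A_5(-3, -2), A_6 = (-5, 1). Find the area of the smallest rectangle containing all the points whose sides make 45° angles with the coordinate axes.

27.5

In coordinates u = x + y, v = x − y the rectangle is axis-aligned; the map (x,y)→(u,v) scales areas by 2.
u-values: -2, -4, -1, -6, -5, -4; range = -1 − (-6) = 5.
v-values: 2, 4, 5, 0, -1, -6; range = 5 − (-6) = 11.
Area = (5 × 11) / 2 = 27.5.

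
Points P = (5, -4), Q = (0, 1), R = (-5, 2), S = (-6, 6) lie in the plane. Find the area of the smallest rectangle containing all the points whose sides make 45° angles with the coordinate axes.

42

In coordinates u = x + y, v = x − y the rectangle is axis-aligned; the map (x,y)→(u,v) scales areas by 2.
u-values: 1, 1, -3, 0; range = 1 − (-3) = 4.
v-values: 9, -1, -7, -12; range = 9 − (-12) = 21.
Area = (4 × 21) / 2 = 42.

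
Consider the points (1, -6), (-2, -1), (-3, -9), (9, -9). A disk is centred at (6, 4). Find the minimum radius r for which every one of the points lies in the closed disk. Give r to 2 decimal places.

The required radius is the distance from (6, 4) to the farthest point.
Squared distances: 125, 89, 250, 178.
Maximum is 250, attained at (-3, -9).
r = √250 ≈ 15.81.

15.81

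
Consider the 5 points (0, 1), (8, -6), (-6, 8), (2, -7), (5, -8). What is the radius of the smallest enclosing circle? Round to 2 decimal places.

A smallest enclosing disk is always determined by at most three of the input points on its boundary.
The farthest pair is (8, -6)–(-6, 8) with squared distance 392. The circle on this segment as diameter has centre (1, 1) and r² = 392/4 = 98.
Check (0, 1): distance² to centre = 1 ≤ 98, so it lies inside.
All remaining points lie in this disk, and no smaller disk contains both endpoints, so this is the minimum enclosing circle.
r = √98 ≈ 9.90.

9.90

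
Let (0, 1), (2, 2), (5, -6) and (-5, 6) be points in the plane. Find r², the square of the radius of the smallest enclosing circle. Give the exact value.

61

The minimum enclosing circle of a finite set is fixed by two of the points (as a diameter) or three (as a circumcircle).
The farthest pair is (5, -6)–(-5, 6) with squared distance 244. The circle on this segment as diameter has centre (0, 0) and r² = 244/4 = 61.
Check (0, 1): distance² to centre = 1 ≤ 61, so it lies inside.
All remaining points lie in this disk, and no smaller disk contains both endpoints, so this is the minimum enclosing circle.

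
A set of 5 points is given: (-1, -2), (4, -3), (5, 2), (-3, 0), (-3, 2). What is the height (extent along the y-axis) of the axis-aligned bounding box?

max y = 2, min y = -3, so height = 5.

5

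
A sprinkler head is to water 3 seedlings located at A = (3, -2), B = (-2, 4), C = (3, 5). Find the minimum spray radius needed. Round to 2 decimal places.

3.98

Side lengths²: AB² = 61, AC² = 49, BC² = 26.
Since AB² = 61 < 49 + 26 = 75, the triangle is acute, so the smallest enclosing circle is the circumcircle.
Circumcentre = (1.1, 1.5), r² = 15.86.
r = √(15.86) ≈ 3.98.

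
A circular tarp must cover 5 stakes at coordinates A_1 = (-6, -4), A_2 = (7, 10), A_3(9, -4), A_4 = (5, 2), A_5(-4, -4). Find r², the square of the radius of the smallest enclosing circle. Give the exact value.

The minimum enclosing circle of a finite set is fixed by two of the points (as a diameter) or three (as a circumcircle).
The minimum enclosing circle is determined by three boundary points: A_1, A_2, A_3.
Their circumcentre is (1.5, 29/14) with r² = 9125/98.
The farthest remaining point A_5 is at distance² 6577/98 ≤ 9125/98.

9125/98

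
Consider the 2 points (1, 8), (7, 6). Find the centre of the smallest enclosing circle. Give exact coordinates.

(4, 7)

The smallest circle enclosing two points has them as diameter endpoints.
Centre = midpoint = (4, 7); r² = |(1, 8)−(7, 6)|²/4 = 40/4 = 10.
Centre = (4, 7).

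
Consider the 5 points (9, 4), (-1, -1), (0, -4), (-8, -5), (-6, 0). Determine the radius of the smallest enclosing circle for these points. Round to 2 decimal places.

The minimum enclosing circle of a finite set is fixed by two of the points (as a diameter) or three (as a circumcircle).
The farthest pair is (9, 4)–(-8, -5) with squared distance 370. The circle on this segment as diameter has centre (0.5, -0.5) and r² = 370/4 = 92.5.
Check (-1, -1): distance² to centre = 2.5 ≤ 92.5, so it lies inside.
All remaining points lie in this disk, and no smaller disk contains both endpoints, so this is the minimum enclosing circle.
r = √(92.5) ≈ 9.62.

9.62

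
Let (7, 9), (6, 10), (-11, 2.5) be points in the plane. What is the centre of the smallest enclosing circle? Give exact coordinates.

Call the three points A, B, C in the order given.
Side lengths²: AB² = 2, AC² = 366.25, BC² = 345.25.
Since AC² = 366.25 ≥ 345.25 + 2 = 347.25, the angle opposite AC is not acute, so the smallest enclosing circle has AC as diameter.
Centre = midpoint of AC = (-2, 5.75), r² = 366.25/4 = 91.5625.
Centre = (-2, 5.75).

(-2, 5.75)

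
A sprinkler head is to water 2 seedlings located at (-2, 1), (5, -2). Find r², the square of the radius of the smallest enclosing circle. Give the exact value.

14.5

The smallest circle enclosing two points has them as diameter endpoints.
Centre = midpoint = (1.5, -0.5); r² = |(-2, 1)−(5, -2)|²/4 = 58/4 = 14.5.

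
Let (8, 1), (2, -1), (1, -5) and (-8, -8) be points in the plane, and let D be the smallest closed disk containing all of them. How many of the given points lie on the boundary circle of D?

The minimum enclosing circle of a finite set is fixed by two of the points (as a diameter) or three (as a circumcircle).
The farthest pair is (8, 1)–(-8, -8) with squared distance 337. The circle on this segment as diameter has centre (0, -3.5) and r² = 337/4 = 84.25.
Check (2, -1): distance² to centre = 10.25 ≤ 84.25, so it lies inside.
All remaining points lie in this disk, and no smaller disk contains both endpoints, so this is the minimum enclosing circle.
The points at distance exactly r from the centre are (8, 1), (-8, -8) — 2 points.

2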